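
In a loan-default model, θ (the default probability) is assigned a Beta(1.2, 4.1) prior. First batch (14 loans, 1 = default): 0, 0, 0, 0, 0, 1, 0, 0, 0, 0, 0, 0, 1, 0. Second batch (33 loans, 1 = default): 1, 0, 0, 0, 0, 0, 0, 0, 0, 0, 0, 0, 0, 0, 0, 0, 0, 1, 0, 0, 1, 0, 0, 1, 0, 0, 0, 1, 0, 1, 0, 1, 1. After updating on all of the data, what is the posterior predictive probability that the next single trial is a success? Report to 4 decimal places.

The Beta prior is conjugate to a Binomial/Bernoulli likelihood; the update adds successes to α and failures to β.
After batch 1: Beta(1.2+2, 4.1+12) = Beta(3.2, 16.1).
After batch 2: Beta(3.2+8, 16.1+25) = Beta(11.2, 41.1).
For a single future Bernoulli trial, P(success | data) = α/(α+β) = 0.2141.

0.2141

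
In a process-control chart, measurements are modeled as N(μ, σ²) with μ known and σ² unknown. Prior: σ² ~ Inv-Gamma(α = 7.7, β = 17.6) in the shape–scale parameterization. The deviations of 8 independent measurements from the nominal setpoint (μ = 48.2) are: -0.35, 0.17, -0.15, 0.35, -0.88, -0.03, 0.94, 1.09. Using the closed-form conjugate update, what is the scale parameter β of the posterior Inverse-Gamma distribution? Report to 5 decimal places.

19.17170

With known mean μ and an Inverse-Gamma(α, β) prior on σ², the Normal likelihood is conjugate: posterior is Inv-Gamma(α + n/2, β + Σ(xᵢ−μ)²/2).
Σ(xᵢ−μ)² = (-0.35)² + (0.17)² + (-0.15)² + (0.35)² + (-0.88)² + (-0.03)² + (0.94)² + (1.09)² = 3.1434.
Posterior: Inv-Gamma(7.7 + 8/2, 17.6 + 3.1434/2) = Inv-Gamma(11.70, 19.17170).
Posterior β = 19.17170.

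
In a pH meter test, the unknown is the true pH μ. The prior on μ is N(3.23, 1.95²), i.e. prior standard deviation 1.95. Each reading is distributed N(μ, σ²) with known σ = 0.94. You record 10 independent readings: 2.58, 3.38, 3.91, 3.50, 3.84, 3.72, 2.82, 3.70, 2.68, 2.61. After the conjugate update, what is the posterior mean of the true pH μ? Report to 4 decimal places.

3.2730

For Normal data with known variance σ², a Normal(μ₀, σ₀²) prior on μ is conjugate. Posterior precision = 1/σ₀² + n/σ²; posterior mean is the precision-weighted average of μ₀ and x̄.
Σxᵢ = 2.58 + 3.38 + 3.91 + 3.50 + 3.84 + 3.72 + 2.82 + 3.70 + 2.68 + 2.61 = 32.74, so n·x̄ = 32.74.
σ₀² = 1.95² = 3.8025, σ² = 0.94² = 0.8836; σ² + n·σ₀² = 0.8836 + 10·3.8025 = 38.9086.
Posterior mean = (μ₀/σ₀² + n·x̄/σ²)/(1/σ₀² + n/σ²) = (σ²·μ₀ + σ₀²·n·x̄)/(σ² + n·σ₀²) = (0.8836·3.23 + 3.8025·32.74)/38.9086 = 127.347878/38.9086 = 3.2730.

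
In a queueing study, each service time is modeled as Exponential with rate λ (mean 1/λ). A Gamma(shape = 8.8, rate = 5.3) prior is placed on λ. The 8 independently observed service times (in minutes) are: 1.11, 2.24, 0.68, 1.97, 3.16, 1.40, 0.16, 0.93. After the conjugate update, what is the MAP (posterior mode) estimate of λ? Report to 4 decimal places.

With a Gamma(shape α, rate β) prior on the exponential rate λ, the posterior after n observations with total T = Σxᵢ is Gamma(α+n, β+T).
Sum of observations T = 11.65 minutes; n = 8.
Posterior: Gamma(8.8+8, 5.3+11.65) = Gamma(16.8, 16.95).
Mode = (α−1)/β = 0.9322.

0.9322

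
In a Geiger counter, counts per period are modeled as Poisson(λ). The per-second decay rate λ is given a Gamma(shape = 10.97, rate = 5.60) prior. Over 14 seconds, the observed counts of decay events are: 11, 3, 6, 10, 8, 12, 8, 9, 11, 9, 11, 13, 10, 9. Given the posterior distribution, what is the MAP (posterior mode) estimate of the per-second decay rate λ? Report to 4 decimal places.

7.1413

With a Gamma(shape α, rate β) prior, the Poisson likelihood is conjugate: the posterior is Gamma(α + ΣXᵢ, β + n).
Sum of counts S = 130 over n = 14 seconds.
Posterior: Gamma(α+S, β+n) = Gamma(10.97+130, 5.60+14) = Gamma(140.97, 19.60).
Mode of Gamma(α,β) for α≥1 is (α−1)/β = 139.97/19.60 = 7.1413.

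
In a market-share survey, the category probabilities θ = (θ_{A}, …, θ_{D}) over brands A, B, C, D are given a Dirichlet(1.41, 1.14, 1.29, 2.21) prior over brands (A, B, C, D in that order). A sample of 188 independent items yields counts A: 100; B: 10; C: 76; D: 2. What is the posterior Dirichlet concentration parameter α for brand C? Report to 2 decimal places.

77.29

The Dirichlet prior is conjugate to the Multinomial likelihood: each posterior αⱼ = prior αⱼ + observed count nⱼ.
Posterior concentration: (101.41, 11.14, 77.29, 4.21), total = 194.05.
α_{C} = 1.29 + 76 = 77.29.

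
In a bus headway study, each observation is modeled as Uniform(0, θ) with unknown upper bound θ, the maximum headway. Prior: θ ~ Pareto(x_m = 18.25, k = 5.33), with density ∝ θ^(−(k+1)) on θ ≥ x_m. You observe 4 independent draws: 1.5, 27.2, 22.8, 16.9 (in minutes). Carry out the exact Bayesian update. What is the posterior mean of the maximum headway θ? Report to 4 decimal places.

A Pareto(scale x_m, shape k) prior on the upper bound θ of Uniform(0, θ) is conjugate: posterior is Pareto(max(x_m, max xᵢ), k + n).
Sample maximum = 27.2; prior scale x_m = 18.25 → posterior scale = max = 27.20.
Posterior shape = 5.33 + 4 = 9.33.
E[θ|data] = k·x_m/(k−1) = 9.33·27.20/8.33 = 30.4653.

30.4653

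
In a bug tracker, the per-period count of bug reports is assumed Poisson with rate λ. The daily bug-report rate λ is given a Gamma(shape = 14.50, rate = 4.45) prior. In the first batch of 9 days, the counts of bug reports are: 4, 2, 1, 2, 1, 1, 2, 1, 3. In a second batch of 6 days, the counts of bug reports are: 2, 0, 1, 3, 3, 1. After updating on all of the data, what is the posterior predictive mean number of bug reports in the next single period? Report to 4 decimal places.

2.1337

With a Gamma(shape α, rate β) prior, the Poisson likelihood is conjugate: the posterior is Gamma(α + ΣXᵢ, β + n).
Batch 1: sum of counts S = 17 over n = 9 days.
After batch 1: Gamma(α+S, β+n) = Gamma(14.50+17, 4.45+9) = Gamma(31.50, 13.45).
Batch 2: sum of counts S = 10 over n = 6 days.
After batch 2: Gamma(α+S, β+n) = Gamma(31.50+10, 13.45+6) = Gamma(41.50, 19.45).
The predictive distribution for one future period is NegBinom with mean α/β = 2.1337.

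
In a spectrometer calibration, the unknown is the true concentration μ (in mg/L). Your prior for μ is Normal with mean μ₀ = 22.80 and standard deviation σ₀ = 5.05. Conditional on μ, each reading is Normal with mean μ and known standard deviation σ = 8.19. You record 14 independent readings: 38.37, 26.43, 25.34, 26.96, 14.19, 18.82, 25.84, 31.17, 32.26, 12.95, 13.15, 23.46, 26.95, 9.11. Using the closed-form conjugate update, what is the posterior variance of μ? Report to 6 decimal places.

For Normal data with known variance σ², a Normal(μ₀, σ₀²) prior on μ is conjugate. Posterior precision = 1/σ₀² + n/σ²; posterior mean is the precision-weighted average of μ₀ and x̄.
σ₀² = 5.05² = 25.5025, σ² = 8.19² = 67.0761; σ² + n·σ₀² = 67.0761 + 14·25.5025 = 424.1111.
Posterior precision = 1/σ₀² + n/σ² = 1/25.5025 + 14/67.0761 = (σ² + n·σ₀²)/(σ₀²σ²) = 424.1111/(25.5025·67.0761); posterior variance σₙ² = σ₀²σ²/(σ² + n·σ₀²) = 25.5025·67.0761/424.1111 = 4.033397.

4.033397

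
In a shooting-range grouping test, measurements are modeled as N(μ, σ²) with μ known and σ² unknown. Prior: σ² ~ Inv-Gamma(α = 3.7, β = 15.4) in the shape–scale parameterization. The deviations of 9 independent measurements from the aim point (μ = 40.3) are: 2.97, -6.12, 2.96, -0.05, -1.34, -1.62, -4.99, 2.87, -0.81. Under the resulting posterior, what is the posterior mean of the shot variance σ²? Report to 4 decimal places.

8.6148

With known mean μ and an Inverse-Gamma(α, β) prior on σ², the Normal likelihood is conjugate: posterior is Inv-Gamma(α + n/2, β + Σ(xᵢ−μ)²/2).
Σ(xᵢ−μ)² = (2.97)² + (-6.12)² + (2.96)² + (-0.05)² + (-1.34)² + (-1.62)² + (-4.99)² + (2.87)² + (-0.81)² = 93.2525.
Posterior: Inv-Gamma(3.7 + 9/2, 15.4 + 93.2525/2) = Inv-Gamma(8.20, 62.02625).
E[σ²|data] = β/(α−1) = 62.02625/7.20 = 8.6148.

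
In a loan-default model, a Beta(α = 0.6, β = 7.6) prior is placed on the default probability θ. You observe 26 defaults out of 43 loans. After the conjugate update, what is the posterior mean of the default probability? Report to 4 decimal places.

0.5195

The Beta prior is conjugate to a Binomial/Bernoulli likelihood; the update adds successes to α and failures to β.
Posterior: Beta(α+k, β+n−k) = Beta(0.6+26, 7.6+17) = Beta(26.6, 24.6).
Posterior mean = α/(α+β) = 26.6/51.2 = 0.5195.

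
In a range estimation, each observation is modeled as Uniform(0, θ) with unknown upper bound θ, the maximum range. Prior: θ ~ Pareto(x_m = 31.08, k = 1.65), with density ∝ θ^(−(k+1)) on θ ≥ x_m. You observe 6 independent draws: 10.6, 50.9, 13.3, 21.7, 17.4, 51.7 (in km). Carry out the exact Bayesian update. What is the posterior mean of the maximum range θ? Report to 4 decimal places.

A Pareto(scale x_m, shape k) prior on the upper bound θ of Uniform(0, θ) is conjugate: posterior is Pareto(max(x_m, max xᵢ), k + n).
Sample maximum = 51.7; prior scale x_m = 31.08 → posterior scale = max = 51.70.
Posterior shape = 1.65 + 6 = 7.65.
E[θ|data] = k·x_m/(k−1) = 7.65·51.70/6.65 = 59.4744.

59.4744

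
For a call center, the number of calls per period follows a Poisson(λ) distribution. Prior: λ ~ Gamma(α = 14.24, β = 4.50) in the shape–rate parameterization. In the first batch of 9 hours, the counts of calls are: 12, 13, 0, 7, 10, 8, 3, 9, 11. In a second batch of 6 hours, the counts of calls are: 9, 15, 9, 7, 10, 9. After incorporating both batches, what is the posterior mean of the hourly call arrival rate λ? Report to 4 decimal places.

7.4995

With a Gamma(shape α, rate β) prior, the Poisson likelihood is conjugate: the posterior is Gamma(α + ΣXᵢ, β + n).
Batch 1: sum of counts S = 73 over n = 9 hours.
After batch 1: Gamma(α+S, β+n) = Gamma(14.24+73, 4.50+9) = Gamma(87.24, 13.50).
Batch 2: sum of counts S = 59 over n = 6 hours.
After batch 2: Gamma(α+S, β+n) = Gamma(87.24+59, 13.50+6) = Gamma(146.24, 19.50).
Posterior mean = α/β = 146.24/19.50 = 7.4995.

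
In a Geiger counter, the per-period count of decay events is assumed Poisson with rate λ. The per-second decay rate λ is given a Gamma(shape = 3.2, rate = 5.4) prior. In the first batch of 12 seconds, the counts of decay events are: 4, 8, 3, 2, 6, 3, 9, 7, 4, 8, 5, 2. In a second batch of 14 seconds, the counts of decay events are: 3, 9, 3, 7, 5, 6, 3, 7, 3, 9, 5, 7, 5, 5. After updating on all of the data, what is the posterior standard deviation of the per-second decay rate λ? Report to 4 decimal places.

With a Gamma(shape α, rate β) prior, the Poisson likelihood is conjugate: the posterior is Gamma(α + ΣXᵢ, β + n).
Batch 1: sum of counts S = 61 over n = 12 seconds.
After batch 1: Gamma(α+S, β+n) = Gamma(3.2+61, 5.4+12) = Gamma(64.2, 17.4).
Batch 2: sum of counts S = 77 over n = 14 seconds.
After batch 2: Gamma(α+S, β+n) = Gamma(64.2+77, 17.4+14) = Gamma(141.2, 31.4).
SD = √α/β = √141.2/31.4 = 0.3784.

0.3784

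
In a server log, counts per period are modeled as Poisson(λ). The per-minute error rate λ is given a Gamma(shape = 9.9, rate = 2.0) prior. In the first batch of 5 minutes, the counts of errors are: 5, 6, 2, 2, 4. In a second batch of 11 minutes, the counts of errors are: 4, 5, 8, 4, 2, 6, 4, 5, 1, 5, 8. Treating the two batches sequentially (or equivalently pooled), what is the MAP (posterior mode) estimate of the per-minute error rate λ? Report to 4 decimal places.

4.4389

With a Gamma(shape α, rate β) prior, the Poisson likelihood is conjugate: the posterior is Gamma(α + ΣXᵢ, β + n).
Batch 1: sum of counts S = 19 over n = 5 minutes.
After batch 1: Gamma(α+S, β+n) = Gamma(9.9+19, 2.0+5) = Gamma(28.9, 7.0).
Batch 2: sum of counts S = 52 over n = 11 minutes.
After batch 2: Gamma(α+S, β+n) = Gamma(28.9+52, 7.0+11) = Gamma(80.9, 18.0).
Mode of Gamma(α,β) for α≥1 is (α−1)/β = 79.9/18.0 = 4.4389.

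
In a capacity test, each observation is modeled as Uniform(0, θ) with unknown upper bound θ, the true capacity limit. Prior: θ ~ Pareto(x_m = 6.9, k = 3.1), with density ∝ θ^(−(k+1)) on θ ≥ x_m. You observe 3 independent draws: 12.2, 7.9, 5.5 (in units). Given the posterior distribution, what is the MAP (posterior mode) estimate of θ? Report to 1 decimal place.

12.2

A Pareto(scale x_m, shape k) prior on the upper bound θ of Uniform(0, θ) is conjugate: posterior is Pareto(max(x_m, max xᵢ), k + n).
Sample maximum = 12.2; prior scale x_m = 6.9 → posterior scale = max = 12.2.
Posterior shape = 3.1 + 3 = 6.1.
The Pareto density is decreasing on [x_m, ∞), so the mode is x_m = 12.2.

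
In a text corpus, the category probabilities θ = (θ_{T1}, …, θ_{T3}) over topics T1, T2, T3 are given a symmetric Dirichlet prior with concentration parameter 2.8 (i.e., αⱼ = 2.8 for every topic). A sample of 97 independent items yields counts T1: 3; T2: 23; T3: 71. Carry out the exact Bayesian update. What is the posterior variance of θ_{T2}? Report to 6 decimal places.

0.001737

The Dirichlet prior is conjugate to the Multinomial likelihood: each posterior αⱼ = prior αⱼ + observed count nⱼ.
Posterior concentration: (5.8, 25.8, 73.8), total = 105.4.
Var[θ_j] = α_j(Σα−α_j)/((Σα)²(Σα+1)) = 25.8·79.6/(105.4²·106.4) = 0.001737.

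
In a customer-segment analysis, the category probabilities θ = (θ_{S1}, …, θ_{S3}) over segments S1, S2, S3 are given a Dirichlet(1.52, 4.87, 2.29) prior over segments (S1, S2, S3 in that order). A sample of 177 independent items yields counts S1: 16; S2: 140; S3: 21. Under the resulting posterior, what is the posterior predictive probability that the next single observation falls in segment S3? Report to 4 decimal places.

0.1254

The Dirichlet prior is conjugate to the Multinomial likelihood: each posterior αⱼ = prior αⱼ + observed count nⱼ.
Posterior concentration: (17.52, 144.87, 23.29), total = 185.68.
P(next = S3 | data) = α_{S3}/Σα = 0.1254.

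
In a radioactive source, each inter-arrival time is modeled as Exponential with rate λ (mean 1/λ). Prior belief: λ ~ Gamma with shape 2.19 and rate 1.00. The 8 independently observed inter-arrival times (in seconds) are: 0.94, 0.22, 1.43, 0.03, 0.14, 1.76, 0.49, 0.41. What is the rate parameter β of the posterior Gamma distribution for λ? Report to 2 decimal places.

With a Gamma(shape α, rate β) prior on the exponential rate λ, the posterior after n observations with total T = Σxᵢ is Gamma(α+n, β+T).
Sum of observations T = 5.42 seconds; n = 8.
Posterior: Gamma(2.19+8, 1.00+5.42) = Gamma(10.19, 6.42).
Posterior β = 6.42.

6.42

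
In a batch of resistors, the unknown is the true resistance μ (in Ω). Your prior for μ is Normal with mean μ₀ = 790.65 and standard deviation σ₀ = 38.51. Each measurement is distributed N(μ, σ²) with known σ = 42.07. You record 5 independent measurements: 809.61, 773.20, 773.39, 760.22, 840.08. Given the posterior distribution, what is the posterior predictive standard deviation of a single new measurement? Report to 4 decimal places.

For Normal data with known variance σ², a Normal(μ₀, σ₀²) prior on μ is conjugate. Posterior precision = 1/σ₀² + n/σ²; posterior mean is the precision-weighted average of μ₀ and x̄.
σ₀² = 38.51² = 1483.0201, σ² = 42.07² = 1769.8849; σ² + n·σ₀² = 1769.8849 + 5·1483.0201 = 9184.9854.
Posterior precision = 1/σ₀² + n/σ² = 1/1483.0201 + 5/1769.8849 = (σ² + n·σ₀²)/(σ₀²σ²) = 9184.9854/(1483.0201·1769.8849); posterior variance σₙ² = σ₀²σ²/(σ² + n·σ₀²) = 1483.0201·1769.8849/9184.9854 = 285.767997.
Predictive variance for one new observation = σₙ² + σ² = 1483.0201·1769.8849/9184.9854 + 1769.8849 = σ²·(σ₀² + 9184.9854)/9184.9854 = 1769.8849·10668.0055/9184.9854 = 2055.652897; SD = √(1769.8849·10668.0055/9184.9854) = 45.3393.

45.3393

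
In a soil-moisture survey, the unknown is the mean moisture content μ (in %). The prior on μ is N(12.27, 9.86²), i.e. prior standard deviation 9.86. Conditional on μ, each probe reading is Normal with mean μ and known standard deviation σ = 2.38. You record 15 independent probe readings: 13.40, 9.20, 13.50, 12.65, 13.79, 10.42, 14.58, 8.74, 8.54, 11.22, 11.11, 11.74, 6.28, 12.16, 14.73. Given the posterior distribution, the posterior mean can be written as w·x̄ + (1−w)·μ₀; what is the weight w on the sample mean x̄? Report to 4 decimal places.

For Normal data with known variance σ², a Normal(μ₀, σ₀²) prior on μ is conjugate. Posterior precision = 1/σ₀² + n/σ²; posterior mean is the precision-weighted average of μ₀ and x̄.
σ₀² = 9.86² = 97.2196, σ² = 2.38² = 5.6644. Prior precision 1/σ₀² = 1/97.2196; data precision n/σ² = 15/5.6644.
w = (n/σ²)/(1/σ₀² + n/σ²) = n·σ₀²/(σ² + n·σ₀²) = 15·97.2196/(5.6644 + 15·97.2196) = 1458.294/1463.9584 = 0.9961.

0.9961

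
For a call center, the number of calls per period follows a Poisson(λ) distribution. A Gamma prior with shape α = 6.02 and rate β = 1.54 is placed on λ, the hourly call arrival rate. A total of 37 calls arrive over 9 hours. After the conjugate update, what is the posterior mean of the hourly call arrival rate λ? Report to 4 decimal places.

With a Gamma(shape α, rate β) prior, the Poisson likelihood is conjugate: the posterior is Gamma(α + ΣXᵢ, β + n).
Posterior: Gamma(α+S, β+n) = Gamma(6.02+37, 1.54+9) = Gamma(43.02, 10.54).
Posterior mean = α/β = 43.02/10.54 = 4.0816.

4.0816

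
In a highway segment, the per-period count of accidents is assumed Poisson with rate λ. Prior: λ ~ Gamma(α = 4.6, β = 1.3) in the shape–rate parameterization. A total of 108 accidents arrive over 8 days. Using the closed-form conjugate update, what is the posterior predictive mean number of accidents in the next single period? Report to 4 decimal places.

With a Gamma(shape α, rate β) prior, the Poisson likelihood is conjugate: the posterior is Gamma(α + ΣXᵢ, β + n).
Posterior: Gamma(α+S, β+n) = Gamma(4.6+108, 1.3+8) = Gamma(112.6, 9.3).
The predictive distribution for one future period is NegBinom with mean α/β = 12.1075.

12.1075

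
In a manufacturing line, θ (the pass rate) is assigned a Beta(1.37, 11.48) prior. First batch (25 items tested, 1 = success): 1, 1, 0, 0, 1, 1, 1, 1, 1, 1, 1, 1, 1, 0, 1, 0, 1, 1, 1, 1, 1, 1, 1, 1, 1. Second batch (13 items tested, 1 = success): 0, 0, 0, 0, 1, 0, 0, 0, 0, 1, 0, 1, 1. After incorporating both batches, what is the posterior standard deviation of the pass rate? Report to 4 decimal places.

0.0694

The Beta prior is conjugate to a Binomial/Bernoulli likelihood; the update adds successes to α and failures to β.
After batch 1: Beta(1.37+21, 11.48+4) = Beta(22.37, 15.48).
After batch 2: Beta(22.37+4, 15.48+9) = Beta(26.37, 24.48).
Var = αβ/((α+β)²(α+β+1)) = 26.37·24.48/(50.85²·51.85) = 0.00481494; SD = √0.00481494 = 0.0694.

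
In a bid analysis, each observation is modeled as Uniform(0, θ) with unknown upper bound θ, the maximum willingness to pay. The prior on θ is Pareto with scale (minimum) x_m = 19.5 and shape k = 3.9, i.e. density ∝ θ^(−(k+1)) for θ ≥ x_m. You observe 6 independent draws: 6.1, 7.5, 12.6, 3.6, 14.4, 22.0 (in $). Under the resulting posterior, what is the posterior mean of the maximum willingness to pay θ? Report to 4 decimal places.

A Pareto(scale x_m, shape k) prior on the upper bound θ of Uniform(0, θ) is conjugate: posterior is Pareto(max(x_m, max xᵢ), k + n).
Sample maximum = 22.0; prior scale x_m = 19.5 → posterior scale = max = 22.0.
Posterior shape = 3.9 + 6 = 9.9.
E[θ|data] = k·x_m/(k−1) = 9.9·22.0/8.9 = 24.4719.

24.4719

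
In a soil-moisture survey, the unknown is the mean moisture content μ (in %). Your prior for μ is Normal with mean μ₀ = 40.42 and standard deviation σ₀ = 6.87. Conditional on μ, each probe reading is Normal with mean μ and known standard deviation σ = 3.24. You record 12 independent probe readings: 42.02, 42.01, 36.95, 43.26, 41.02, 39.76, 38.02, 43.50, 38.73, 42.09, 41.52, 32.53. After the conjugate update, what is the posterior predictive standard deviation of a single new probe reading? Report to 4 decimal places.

3.3699

For Normal data with known variance σ², a Normal(μ₀, σ₀²) prior on μ is conjugate. Posterior precision = 1/σ₀² + n/σ²; posterior mean is the precision-weighted average of μ₀ and x̄.
σ₀² = 6.87² = 47.1969, σ² = 3.24² = 10.4976; σ² + n·σ₀² = 10.4976 + 12·47.1969 = 576.8604.
Posterior precision = 1/σ₀² + n/σ² = 1/47.1969 + 12/10.4976 = (σ² + n·σ₀²)/(σ₀²σ²) = 576.8604/(47.1969·10.4976); posterior variance σₙ² = σ₀²σ²/(σ² + n·σ₀²) = 47.1969·10.4976/576.8604 = 0.858881.
Predictive variance for one new observation = σₙ² + σ² = 47.1969·10.4976/576.8604 + 10.4976 = σ²·(σ₀² + 576.8604)/576.8604 = 10.4976·624.0573/576.8604 = 11.356481; SD = √(10.4976·624.0573/576.8604) = 3.3699.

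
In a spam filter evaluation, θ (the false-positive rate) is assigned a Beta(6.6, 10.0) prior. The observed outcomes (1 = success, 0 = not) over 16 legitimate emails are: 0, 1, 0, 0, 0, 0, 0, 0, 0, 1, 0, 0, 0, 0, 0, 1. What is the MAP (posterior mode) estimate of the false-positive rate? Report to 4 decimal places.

The Beta prior is conjugate to a Binomial/Bernoulli likelihood; the update adds successes to α and failures to β.
Posterior: Beta(α+k, β+n−k) = Beta(6.6+3, 10.0+13) = Beta(9.6, 23.0).
Mode of Beta(a,b) for a,b>1 is (a−1)/(a+b−2) = 8.6/30.6 = 0.2810.

0.2810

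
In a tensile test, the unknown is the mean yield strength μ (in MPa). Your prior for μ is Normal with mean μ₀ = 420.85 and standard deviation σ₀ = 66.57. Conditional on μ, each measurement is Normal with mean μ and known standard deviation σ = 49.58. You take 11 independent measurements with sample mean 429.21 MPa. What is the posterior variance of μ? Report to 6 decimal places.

212.742608

For Normal data with known variance σ², a Normal(μ₀, σ₀²) prior on μ is conjugate. Posterior precision = 1/σ₀² + n/σ²; posterior mean is the precision-weighted average of μ₀ and x̄.
σ₀² = 66.57² = 4431.5649, σ² = 49.58² = 2458.1764; σ² + n·σ₀² = 2458.1764 + 11·4431.5649 = 51205.3903.
Posterior precision = 1/σ₀² + n/σ² = 1/4431.5649 + 11/2458.1764 = (σ² + n·σ₀²)/(σ₀²σ²) = 51205.3903/(4431.5649·2458.1764); posterior variance σₙ² = σ₀²σ²/(σ² + n·σ₀²) = 4431.5649·2458.1764/51205.3903 = 212.742608.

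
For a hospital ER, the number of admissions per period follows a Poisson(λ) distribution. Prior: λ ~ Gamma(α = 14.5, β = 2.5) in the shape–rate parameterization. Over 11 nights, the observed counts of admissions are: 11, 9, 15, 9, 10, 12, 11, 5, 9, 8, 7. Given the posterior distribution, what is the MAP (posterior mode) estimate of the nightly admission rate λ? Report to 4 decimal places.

8.8519

With a Gamma(shape α, rate β) prior, the Poisson likelihood is conjugate: the posterior is Gamma(α + ΣXᵢ, β + n).
Sum of counts S = 106 over n = 11 nights.
Posterior: Gamma(α+S, β+n) = Gamma(14.5+106, 2.5+11) = Gamma(120.5, 13.5).
Mode of Gamma(α,β) for α≥1 is (α−1)/β = 119.5/13.5 = 8.8519.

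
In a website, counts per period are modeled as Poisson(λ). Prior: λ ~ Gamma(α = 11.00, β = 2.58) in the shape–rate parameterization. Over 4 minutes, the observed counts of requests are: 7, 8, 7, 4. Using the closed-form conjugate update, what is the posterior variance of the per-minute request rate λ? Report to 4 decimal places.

0.8546

With a Gamma(shape α, rate β) prior, the Poisson likelihood is conjugate: the posterior is Gamma(α + ΣXᵢ, β + n).
Sum of counts S = 26 over n = 4 minutes.
Posterior: Gamma(α+S, β+n) = Gamma(11.00+26, 2.58+4) = Gamma(37.00, 6.58).
Var = α/β² = 37.00/6.58² = 0.8546.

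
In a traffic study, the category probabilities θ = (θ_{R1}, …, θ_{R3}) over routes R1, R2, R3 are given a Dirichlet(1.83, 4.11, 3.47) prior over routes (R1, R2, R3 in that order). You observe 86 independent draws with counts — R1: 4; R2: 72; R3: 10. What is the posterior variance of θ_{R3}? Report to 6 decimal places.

The Dirichlet prior is conjugate to the Multinomial likelihood: each posterior αⱼ = prior αⱼ + observed count nⱼ.
Posterior concentration: (5.83, 76.11, 13.47), total = 95.41.
Var[θ_j] = α_j(Σα−α_j)/((Σα)²(Σα+1)) = 13.47·81.94/(95.41²·96.41) = 0.001258.

0.001258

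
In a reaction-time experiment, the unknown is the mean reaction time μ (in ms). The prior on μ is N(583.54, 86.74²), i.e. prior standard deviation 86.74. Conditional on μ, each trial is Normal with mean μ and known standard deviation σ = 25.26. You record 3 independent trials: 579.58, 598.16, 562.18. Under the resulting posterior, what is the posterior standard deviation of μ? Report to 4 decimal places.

14.3820

For Normal data with known variance σ², a Normal(μ₀, σ₀²) prior on μ is conjugate. Posterior precision = 1/σ₀² + n/σ²; posterior mean is the precision-weighted average of μ₀ and x̄.
σ₀² = 86.74² = 7523.8276, σ² = 25.26² = 638.0676; σ² + n·σ₀² = 638.0676 + 3·7523.8276 = 23209.5504.
Posterior precision = 1/σ₀² + n/σ² = 1/7523.8276 + 3/638.0676 = (σ² + n·σ₀²)/(σ₀²σ²) = 23209.5504/(7523.8276·638.0676); posterior variance σₙ² = σ₀²σ²/(σ² + n·σ₀²) = 7523.8276·638.0676/23209.5504 = 206.842034.
Posterior SD = √σₙ² = √(7523.8276·638.0676/23209.5504) = 14.3820.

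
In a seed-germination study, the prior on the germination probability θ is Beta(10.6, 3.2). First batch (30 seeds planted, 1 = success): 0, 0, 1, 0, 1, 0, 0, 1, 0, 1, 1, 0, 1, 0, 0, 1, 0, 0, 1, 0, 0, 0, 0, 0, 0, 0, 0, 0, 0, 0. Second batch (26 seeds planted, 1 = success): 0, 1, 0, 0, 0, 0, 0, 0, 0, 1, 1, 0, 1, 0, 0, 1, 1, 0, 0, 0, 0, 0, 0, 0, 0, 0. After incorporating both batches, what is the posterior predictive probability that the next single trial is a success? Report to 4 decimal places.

The Beta prior is conjugate to a Binomial/Bernoulli likelihood; the update adds successes to α and failures to β.
After batch 1: Beta(10.6+8, 3.2+22) = Beta(18.6, 25.2).
After batch 2: Beta(18.6+6, 25.2+20) = Beta(24.6, 45.2).
For a single future Bernoulli trial, P(success | data) = α/(α+β) = 0.3524.

0.3524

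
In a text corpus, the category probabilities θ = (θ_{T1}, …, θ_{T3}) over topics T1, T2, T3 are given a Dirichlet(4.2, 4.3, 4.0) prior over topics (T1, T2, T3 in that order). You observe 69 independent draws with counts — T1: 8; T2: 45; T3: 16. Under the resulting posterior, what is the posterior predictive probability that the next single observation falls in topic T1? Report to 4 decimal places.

The Dirichlet prior is conjugate to the Multinomial likelihood: each posterior αⱼ = prior αⱼ + observed count nⱼ.
Posterior concentration: (12.2, 49.3, 20.0), total = 81.5.
P(next = T1 | data) = α_{T1}/Σα = 0.1497.

0.1497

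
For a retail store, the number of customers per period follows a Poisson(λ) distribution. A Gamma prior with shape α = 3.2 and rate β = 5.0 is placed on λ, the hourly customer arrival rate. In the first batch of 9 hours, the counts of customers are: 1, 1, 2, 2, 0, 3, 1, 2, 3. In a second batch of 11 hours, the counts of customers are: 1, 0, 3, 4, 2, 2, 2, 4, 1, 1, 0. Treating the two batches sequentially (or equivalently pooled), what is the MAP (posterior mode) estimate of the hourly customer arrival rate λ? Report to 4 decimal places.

With a Gamma(shape α, rate β) prior, the Poisson likelihood is conjugate: the posterior is Gamma(α + ΣXᵢ, β + n).
Batch 1: sum of counts S = 15 over n = 9 hours.
After batch 1: Gamma(α+S, β+n) = Gamma(3.2+15, 5.0+9) = Gamma(18.2, 14.0).
Batch 2: sum of counts S = 20 over n = 11 hours.
After batch 2: Gamma(α+S, β+n) = Gamma(18.2+20, 14.0+11) = Gamma(38.2, 25.0).
Mode of Gamma(α,β) for α≥1 is (α−1)/β = 37.2/25.0 = 1.4880.

1.4880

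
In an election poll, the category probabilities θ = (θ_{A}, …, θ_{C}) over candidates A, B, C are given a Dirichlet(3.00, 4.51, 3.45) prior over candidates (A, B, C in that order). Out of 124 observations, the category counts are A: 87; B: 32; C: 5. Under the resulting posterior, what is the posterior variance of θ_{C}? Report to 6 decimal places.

The Dirichlet prior is conjugate to the Multinomial likelihood: each posterior αⱼ = prior αⱼ + observed count nⱼ.
Posterior concentration: (90.00, 36.51, 8.45), total = 134.96.
Var[θ_j] = α_j(Σα−α_j)/((Σα)²(Σα+1)) = 8.45·126.51/(134.96²·135.96) = 0.000432.

0.000432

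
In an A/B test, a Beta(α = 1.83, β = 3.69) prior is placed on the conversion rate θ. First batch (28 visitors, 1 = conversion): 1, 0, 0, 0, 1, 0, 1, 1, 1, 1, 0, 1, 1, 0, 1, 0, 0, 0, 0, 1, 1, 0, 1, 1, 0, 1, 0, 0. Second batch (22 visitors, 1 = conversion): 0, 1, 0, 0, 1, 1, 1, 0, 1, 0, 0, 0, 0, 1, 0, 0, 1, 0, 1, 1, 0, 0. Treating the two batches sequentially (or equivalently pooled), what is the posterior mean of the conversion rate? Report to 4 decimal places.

0.4472

The Beta prior is conjugate to a Binomial/Bernoulli likelihood; the update adds successes to α and failures to β.
After batch 1: Beta(1.83+14, 3.69+14) = Beta(15.83, 17.69).
After batch 2: Beta(15.83+9, 17.69+13) = Beta(24.83, 30.69).
Posterior mean = α/(α+β) = 24.83/55.52 = 0.4472.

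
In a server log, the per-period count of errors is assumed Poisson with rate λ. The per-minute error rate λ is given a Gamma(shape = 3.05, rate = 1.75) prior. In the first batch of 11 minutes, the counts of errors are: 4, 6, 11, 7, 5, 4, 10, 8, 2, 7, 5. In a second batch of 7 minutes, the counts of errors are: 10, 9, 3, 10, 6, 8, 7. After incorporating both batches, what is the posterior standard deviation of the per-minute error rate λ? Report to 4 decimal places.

With a Gamma(shape α, rate β) prior, the Poisson likelihood is conjugate: the posterior is Gamma(α + ΣXᵢ, β + n).
Batch 1: sum of counts S = 69 over n = 11 minutes.
After batch 1: Gamma(α+S, β+n) = Gamma(3.05+69, 1.75+11) = Gamma(72.05, 12.75).
Batch 2: sum of counts S = 53 over n = 7 minutes.
After batch 2: Gamma(α+S, β+n) = Gamma(72.05+53, 12.75+7) = Gamma(125.05, 19.75).
SD = √α/β = √125.05/19.75 = 0.5662.

0.5662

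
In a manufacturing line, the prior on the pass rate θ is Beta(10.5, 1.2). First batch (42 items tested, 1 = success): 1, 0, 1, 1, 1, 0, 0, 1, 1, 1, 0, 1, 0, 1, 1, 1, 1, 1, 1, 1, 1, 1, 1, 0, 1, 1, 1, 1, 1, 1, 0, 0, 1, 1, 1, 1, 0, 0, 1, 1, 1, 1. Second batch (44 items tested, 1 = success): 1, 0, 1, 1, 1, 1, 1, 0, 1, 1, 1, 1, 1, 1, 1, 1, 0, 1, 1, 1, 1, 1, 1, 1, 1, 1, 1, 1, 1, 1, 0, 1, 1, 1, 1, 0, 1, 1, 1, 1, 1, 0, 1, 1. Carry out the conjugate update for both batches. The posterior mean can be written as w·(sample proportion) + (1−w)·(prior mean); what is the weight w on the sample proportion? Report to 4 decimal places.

0.8802

The Beta prior is conjugate to a Binomial/Bernoulli likelihood; the update adds successes to α and failures to β.
Total number of items tested: n = 42 + 44 = 86.
Posterior mean = (α₀+k)/(α₀+β₀+n) = [n/(α₀+β₀+n)]·(k/n) + [(α₀+β₀)/(α₀+β₀+n)]·α₀/(α₀+β₀), so only n and the prior enter the weight.
The weight on the data is w = n/(α₀+β₀+n) = 86/(10.5+1.2+86) = 86/97.7 = 0.8802.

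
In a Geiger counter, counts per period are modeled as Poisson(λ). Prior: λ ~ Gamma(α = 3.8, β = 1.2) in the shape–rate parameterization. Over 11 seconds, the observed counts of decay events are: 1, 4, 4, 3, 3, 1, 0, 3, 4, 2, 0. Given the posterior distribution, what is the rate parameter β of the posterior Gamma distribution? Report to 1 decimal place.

12.2

With a Gamma(shape α, rate β) prior, the Poisson likelihood is conjugate: the posterior is Gamma(α + ΣXᵢ, β + n).
Sum of counts S = 25 over n = 11 seconds.
Posterior: Gamma(α+S, β+n) = Gamma(3.8+25, 1.2+11) = Gamma(28.8, 12.2).
Posterior β = 12.2.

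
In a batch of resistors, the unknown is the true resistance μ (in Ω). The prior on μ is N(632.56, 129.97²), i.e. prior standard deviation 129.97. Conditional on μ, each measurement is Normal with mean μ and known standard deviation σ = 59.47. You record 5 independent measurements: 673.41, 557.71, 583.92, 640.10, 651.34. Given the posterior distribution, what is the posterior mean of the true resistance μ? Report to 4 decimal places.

For Normal data with known variance σ², a Normal(μ₀, σ₀²) prior on μ is conjugate. Posterior precision = 1/σ₀² + n/σ²; posterior mean is the precision-weighted average of μ₀ and x̄.
Σxᵢ = 673.41 + 557.71 + 583.92 + 640.10 + 651.34 = 3106.48, so n·x̄ = 3106.48.
σ₀² = 129.97² = 16892.2009, σ² = 59.47² = 3536.6809; σ² + n·σ₀² = 3536.6809 + 5·16892.2009 = 87997.6854.
Posterior mean = (μ₀/σ₀² + n·x̄/σ²)/(1/σ₀² + n/σ²) = (σ²·μ₀ + σ₀²·n·x̄)/(σ² + n·σ₀²) = (3536.6809·632.56 + 16892.2009·3106.48)/87997.6854 = 54712447.121936/87997.6854 = 621.7487.

621.7487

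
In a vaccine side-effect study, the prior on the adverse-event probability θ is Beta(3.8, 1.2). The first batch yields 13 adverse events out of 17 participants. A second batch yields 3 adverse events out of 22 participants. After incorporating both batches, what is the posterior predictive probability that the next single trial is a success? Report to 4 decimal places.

The Beta prior is conjugate to a Binomial/Bernoulli likelihood; the update adds successes to α and failures to β.
After batch 1: Beta(3.8+13, 1.2+4) = Beta(16.8, 5.2).
After batch 2: Beta(16.8+3, 5.2+19) = Beta(19.8, 24.2).
For a single future Bernoulli trial, P(success | data) = α/(α+β) = 0.4500.

0.4500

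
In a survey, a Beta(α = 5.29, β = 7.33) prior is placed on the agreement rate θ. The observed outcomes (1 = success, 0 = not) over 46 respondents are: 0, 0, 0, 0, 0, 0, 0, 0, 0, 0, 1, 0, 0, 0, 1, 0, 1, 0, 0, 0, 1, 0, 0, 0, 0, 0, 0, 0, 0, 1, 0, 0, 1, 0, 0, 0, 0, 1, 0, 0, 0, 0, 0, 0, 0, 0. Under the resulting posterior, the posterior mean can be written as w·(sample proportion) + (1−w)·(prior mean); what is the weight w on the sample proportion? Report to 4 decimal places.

The Beta prior is conjugate to a Binomial/Bernoulli likelihood; the update adds successes to α and failures to β.
Posterior mean = (α₀+k)/(α₀+β₀+n) = [n/(α₀+β₀+n)]·(k/n) + [(α₀+β₀)/(α₀+β₀+n)]·α₀/(α₀+β₀), so only n and the prior enter the weight.
The weight on the data is w = n/(α₀+β₀+n) = 46/(5.29+7.33+46) = 46/58.62 = 0.7847.

0.7847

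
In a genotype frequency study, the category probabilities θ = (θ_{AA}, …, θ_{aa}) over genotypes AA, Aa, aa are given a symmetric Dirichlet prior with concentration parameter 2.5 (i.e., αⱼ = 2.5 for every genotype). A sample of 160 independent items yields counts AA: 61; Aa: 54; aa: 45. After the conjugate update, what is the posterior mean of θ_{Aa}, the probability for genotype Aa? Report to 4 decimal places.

The Dirichlet prior is conjugate to the Multinomial likelihood: each posterior αⱼ = prior αⱼ + observed count nⱼ.
Posterior concentration: (63.5, 56.5, 47.5), total = 167.5.
E[θ_{Aa}|data] = α_{Aa}/Σα = 56.5/167.5 = 0.3373.

0.3373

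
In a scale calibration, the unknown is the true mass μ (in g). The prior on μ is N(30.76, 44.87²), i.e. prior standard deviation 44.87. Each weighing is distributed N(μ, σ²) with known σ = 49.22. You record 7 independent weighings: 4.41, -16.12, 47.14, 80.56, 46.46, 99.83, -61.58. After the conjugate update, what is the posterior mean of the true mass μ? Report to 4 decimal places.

28.9778

For Normal data with known variance σ², a Normal(μ₀, σ₀²) prior on μ is conjugate. Posterior precision = 1/σ₀² + n/σ²; posterior mean is the precision-weighted average of μ₀ and x̄.
Σxᵢ = 4.41 + (-16.12) + 47.14 + 80.56 + 46.46 + 99.83 + (-61.58) = 200.7, so n·x̄ = 200.7.
σ₀² = 44.87² = 2013.3169, σ² = 49.22² = 2422.6084; σ² + n·σ₀² = 2422.6084 + 7·2013.3169 = 16515.8267.
Posterior mean = (μ₀/σ₀² + n·x̄/σ²)/(1/σ₀² + n/σ²) = (σ²·μ₀ + σ₀²·n·x̄)/(σ² + n·σ₀²) = (2422.6084·30.76 + 2013.3169·200.7)/16515.8267 = 478592.136214/16515.8267 = 28.9778.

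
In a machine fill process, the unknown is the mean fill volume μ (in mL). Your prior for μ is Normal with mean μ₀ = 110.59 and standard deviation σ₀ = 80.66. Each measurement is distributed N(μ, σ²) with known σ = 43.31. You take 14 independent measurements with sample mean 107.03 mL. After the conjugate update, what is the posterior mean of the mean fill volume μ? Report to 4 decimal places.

For Normal data with known variance σ², a Normal(μ₀, σ₀²) prior on μ is conjugate. Posterior precision = 1/σ₀² + n/σ²; posterior mean is the precision-weighted average of μ₀ and x̄.
n·x̄ = 14·107.03 = 1498.42.
σ₀² = 80.66² = 6506.0356, σ² = 43.31² = 1875.7561; σ² + n·σ₀² = 1875.7561 + 14·6506.0356 = 92960.2545.
Posterior mean = (μ₀/σ₀² + n·x̄/σ²)/(1/σ₀² + n/σ²) = (σ²·μ₀ + σ₀²·n·x̄)/(σ² + n·σ₀²) = (1875.7561·110.59 + 6506.0356·1498.42)/92960.2545 = 9956213.730851/92960.2545 = 107.1018.

107.1018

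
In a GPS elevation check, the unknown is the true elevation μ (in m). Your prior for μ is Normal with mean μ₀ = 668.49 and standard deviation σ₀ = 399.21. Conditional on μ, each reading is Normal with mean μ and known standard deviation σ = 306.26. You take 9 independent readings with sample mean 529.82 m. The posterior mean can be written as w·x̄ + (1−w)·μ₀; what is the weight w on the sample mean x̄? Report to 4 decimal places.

0.9386

For Normal data with known variance σ², a Normal(μ₀, σ₀²) prior on μ is conjugate. Posterior precision = 1/σ₀² + n/σ²; posterior mean is the precision-weighted average of μ₀ and x̄.
σ₀² = 399.21² = 159368.6241, σ² = 306.26² = 93795.1876. Prior precision 1/σ₀² = 1/159368.6241; data precision n/σ² = 9/93795.1876.
w = (n/σ²)/(1/σ₀² + n/σ²) = n·σ₀²/(σ² + n·σ₀²) = 9·159368.6241/(93795.1876 + 9·159368.6241) = 1434317.6169/1528112.8045 = 0.9386.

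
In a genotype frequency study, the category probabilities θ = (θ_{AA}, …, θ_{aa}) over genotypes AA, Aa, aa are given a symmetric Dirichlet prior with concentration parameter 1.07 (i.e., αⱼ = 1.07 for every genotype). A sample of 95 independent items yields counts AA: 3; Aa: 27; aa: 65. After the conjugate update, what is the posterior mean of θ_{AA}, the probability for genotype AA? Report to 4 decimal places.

0.0414

The Dirichlet prior is conjugate to the Multinomial likelihood: each posterior αⱼ = prior αⱼ + observed count nⱼ.
Posterior concentration: (4.07, 28.07, 66.07), total = 98.21.
E[θ_{AA}|data] = α_{AA}/Σα = 4.07/98.21 = 0.0414.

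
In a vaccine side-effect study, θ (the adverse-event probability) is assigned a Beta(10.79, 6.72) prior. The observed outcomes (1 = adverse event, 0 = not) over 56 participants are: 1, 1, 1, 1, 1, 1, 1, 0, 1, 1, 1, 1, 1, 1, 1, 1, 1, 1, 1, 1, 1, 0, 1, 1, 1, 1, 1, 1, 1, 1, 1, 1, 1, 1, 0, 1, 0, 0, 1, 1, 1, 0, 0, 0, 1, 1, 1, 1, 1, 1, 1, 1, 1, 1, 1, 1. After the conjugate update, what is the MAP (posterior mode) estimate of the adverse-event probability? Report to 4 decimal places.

The Beta prior is conjugate to a Binomial/Bernoulli likelihood; the update adds successes to α and failures to β.
Posterior: Beta(α+k, β+n−k) = Beta(10.79+48, 6.72+8) = Beta(58.79, 14.72).
Mode of Beta(a,b) for a,b>1 is (a−1)/(a+b−2) = 57.79/71.51 = 0.8081.

0.8081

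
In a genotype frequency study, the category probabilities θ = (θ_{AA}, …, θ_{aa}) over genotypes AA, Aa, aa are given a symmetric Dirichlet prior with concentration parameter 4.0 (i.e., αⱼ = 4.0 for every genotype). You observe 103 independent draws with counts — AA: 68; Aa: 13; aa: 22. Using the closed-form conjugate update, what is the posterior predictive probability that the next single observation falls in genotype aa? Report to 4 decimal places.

0.2261

The Dirichlet prior is conjugate to the Multinomial likelihood: each posterior αⱼ = prior αⱼ + observed count nⱼ.
Posterior concentration: (72.0, 17.0, 26.0), total = 115.0.
P(next = aa | data) = α_{aa}/Σα = 0.2261.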